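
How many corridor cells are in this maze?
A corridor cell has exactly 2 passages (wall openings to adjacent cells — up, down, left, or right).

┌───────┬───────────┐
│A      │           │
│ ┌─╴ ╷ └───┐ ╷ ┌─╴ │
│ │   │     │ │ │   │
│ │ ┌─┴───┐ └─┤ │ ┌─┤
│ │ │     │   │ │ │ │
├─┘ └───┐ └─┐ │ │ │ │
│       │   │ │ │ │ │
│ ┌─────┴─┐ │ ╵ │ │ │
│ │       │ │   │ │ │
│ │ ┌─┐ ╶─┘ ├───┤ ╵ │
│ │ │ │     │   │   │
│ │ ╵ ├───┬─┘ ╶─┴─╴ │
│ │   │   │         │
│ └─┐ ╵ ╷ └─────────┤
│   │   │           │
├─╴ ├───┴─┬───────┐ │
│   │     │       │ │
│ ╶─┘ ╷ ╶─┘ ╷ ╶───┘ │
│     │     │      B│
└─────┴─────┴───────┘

Counting cells with exactly 2 passages:
Total corridor cells: 78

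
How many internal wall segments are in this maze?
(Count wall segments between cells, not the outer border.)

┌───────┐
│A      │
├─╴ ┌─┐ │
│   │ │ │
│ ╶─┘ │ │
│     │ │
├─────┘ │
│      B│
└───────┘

Counting internal wall segments:
Total internal walls: 9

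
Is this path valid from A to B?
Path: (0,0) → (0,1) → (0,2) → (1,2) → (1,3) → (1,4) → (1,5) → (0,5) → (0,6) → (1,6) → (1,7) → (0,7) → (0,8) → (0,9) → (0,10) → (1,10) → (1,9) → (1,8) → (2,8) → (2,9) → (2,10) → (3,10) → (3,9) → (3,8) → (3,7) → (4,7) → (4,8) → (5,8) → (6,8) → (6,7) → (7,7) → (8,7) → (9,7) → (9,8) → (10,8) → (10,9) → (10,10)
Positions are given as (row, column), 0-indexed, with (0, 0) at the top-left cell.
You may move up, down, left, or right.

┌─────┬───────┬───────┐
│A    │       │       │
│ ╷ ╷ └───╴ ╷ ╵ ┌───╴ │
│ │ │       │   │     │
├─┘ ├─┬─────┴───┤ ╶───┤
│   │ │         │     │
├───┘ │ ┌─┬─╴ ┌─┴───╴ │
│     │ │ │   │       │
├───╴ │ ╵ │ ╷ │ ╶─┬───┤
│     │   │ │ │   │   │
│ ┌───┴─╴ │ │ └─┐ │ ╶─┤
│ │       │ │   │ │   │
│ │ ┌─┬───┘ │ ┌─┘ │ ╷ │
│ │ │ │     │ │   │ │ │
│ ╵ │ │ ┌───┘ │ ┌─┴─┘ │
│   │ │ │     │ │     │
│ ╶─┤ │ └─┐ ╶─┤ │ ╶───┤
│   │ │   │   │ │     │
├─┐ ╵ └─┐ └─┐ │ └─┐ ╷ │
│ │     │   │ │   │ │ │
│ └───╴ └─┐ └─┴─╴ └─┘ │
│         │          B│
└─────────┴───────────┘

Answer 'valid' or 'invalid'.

Checking path validity:
Result: All consecutive moves are passable.

valid

Correct solution:

┌─────┬───────┬───────┐
│A → ↓│    ↱ ↓│↱ → → ↓│
│ ╷ ╷ └───╴ ╷ ╵ ┌───╴ │
│ │ │↳ → → ↑│↳ ↑│↓ ← ↲│
├─┘ ├─┬─────┴───┤ ╶───┤
│   │ │         │↳ → ↓│
├───┘ │ ┌─┬─╴ ┌─┴───╴ │
│     │ │ │   │↓ ← ← ↲│
├───╴ │ ╵ │ ╷ │ ╶─┬───┤
│     │   │ │ │↳ ↓│   │
│ ┌───┴─╴ │ │ └─┐ │ ╶─┤
│ │       │ │   │↓│   │
│ │ ┌─┬───┘ │ ┌─┘ │ ╷ │
│ │ │ │     │ │↓ ↲│ │ │
│ ╵ │ │ ┌───┘ │ ┌─┴─┘ │
│   │ │ │     │↓│     │
│ ╶─┤ │ └─┐ ╶─┤ │ ╶───┤
│   │ │   │   │↓│     │
├─┐ ╵ └─┐ └─┐ │ └─┐ ╷ │
│ │     │   │ │↳ ↓│ │ │
│ └───╴ └─┐ └─┴─╴ └─┘ │
│         │      ↳ → B│
└─────────┴───────────┘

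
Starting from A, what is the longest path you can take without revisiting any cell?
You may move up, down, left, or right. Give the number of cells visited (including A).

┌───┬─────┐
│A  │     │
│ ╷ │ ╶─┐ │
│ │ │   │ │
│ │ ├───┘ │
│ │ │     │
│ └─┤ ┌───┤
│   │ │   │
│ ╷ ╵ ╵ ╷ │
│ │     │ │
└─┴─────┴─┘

Finding longest simple path using DFS:
Start: (0, 0)
Longest path visits 17 cells
Path: A → down → down → down → right → down → right → up → up → right → right → up → up → left → left → down → right

Solution:

┌───┬─────┐
│A  │↓ ← ↰│
│ ╷ │ ╶─┐ │
│↓│ │↳ B│↑│
│ │ ├───┘ │
│↓│ │↱ → ↑│
│ └─┤ ┌───┤
│↳ ↓│↑│   │
│ ╷ ╵ ╵ ╷ │
│ │↳ ↑  │ │
└─┴─────┴─┘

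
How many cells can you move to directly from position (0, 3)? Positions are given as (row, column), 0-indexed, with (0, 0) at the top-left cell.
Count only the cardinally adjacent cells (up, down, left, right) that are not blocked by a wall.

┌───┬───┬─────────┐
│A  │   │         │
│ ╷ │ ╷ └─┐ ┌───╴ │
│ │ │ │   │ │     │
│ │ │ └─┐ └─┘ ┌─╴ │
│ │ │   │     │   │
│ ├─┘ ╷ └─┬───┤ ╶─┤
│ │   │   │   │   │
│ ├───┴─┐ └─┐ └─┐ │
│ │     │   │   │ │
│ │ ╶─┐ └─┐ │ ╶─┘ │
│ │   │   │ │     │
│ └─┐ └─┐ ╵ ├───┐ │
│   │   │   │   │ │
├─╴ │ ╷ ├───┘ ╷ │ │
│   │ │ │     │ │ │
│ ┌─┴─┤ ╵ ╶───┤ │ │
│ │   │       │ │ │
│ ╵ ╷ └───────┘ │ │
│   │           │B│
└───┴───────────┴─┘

Checking passable neighbors of (0, 3):
Neighbors: (1, 3), (0, 2)
Count: 2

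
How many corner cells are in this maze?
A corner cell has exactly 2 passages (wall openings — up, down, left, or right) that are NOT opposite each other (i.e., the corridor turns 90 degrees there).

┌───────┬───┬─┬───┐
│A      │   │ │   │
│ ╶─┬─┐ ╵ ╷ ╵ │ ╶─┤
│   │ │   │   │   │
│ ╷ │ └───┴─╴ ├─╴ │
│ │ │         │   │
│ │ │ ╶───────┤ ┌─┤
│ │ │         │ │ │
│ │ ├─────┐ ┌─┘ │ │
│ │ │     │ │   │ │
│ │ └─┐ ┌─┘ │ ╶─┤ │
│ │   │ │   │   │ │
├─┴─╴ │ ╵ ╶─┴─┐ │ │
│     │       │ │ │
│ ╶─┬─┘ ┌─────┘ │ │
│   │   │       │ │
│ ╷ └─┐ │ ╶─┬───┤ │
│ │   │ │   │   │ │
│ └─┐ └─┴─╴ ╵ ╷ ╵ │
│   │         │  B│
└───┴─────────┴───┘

Counting corner cells (2 non-opposite passages):
Total corners: 39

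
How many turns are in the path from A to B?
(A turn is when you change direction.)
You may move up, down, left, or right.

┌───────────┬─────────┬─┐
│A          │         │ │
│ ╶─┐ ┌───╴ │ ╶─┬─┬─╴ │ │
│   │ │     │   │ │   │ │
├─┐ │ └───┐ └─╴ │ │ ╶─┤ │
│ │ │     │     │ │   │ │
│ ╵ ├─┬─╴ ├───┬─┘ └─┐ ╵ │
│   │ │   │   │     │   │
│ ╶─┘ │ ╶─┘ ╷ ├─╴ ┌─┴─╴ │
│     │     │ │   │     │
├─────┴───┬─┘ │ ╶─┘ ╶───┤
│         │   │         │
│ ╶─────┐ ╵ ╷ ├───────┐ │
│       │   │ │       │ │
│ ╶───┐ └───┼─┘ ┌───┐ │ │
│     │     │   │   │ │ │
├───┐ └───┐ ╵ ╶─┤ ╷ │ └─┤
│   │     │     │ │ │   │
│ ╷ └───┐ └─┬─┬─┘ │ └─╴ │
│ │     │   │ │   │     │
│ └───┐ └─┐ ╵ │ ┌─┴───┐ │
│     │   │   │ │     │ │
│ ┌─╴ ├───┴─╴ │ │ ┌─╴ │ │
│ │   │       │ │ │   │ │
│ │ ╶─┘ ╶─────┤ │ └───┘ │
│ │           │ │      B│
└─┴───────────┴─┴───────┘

Directions: right, right, down, down, right, right, down, left, down, right, right, up, right, down, down, left, down, left, up, left, left, left, left, down, right, right, right, down, right, right, down, right, up, right, up, right, right, right, down, down, right, down, down, down, down
Number of turns: 27

Solution:

┌───────────┬─────────┬─┐
│A → ↓      │         │ │
│ ╶─┐ ┌───╴ │ ╶─┬─┬─╴ │ │
│   │↓│     │   │ │   │ │
├─┐ │ └───┐ └─╴ │ │ ╶─┤ │
│ │ │↳ → ↓│     │ │   │ │
│ ╵ ├─┬─╴ ├───┬─┘ └─┐ ╵ │
│   │ │↓ ↲│↱ ↓│     │   │
│ ╶─┘ │ ╶─┘ ╷ ├─╴ ┌─┴─╴ │
│     │↳ → ↑│↓│   │     │
├─────┴───┬─┘ │ ╶─┘ ╶───┤
│↓ ← ← ← ↰│↓ ↲│         │
│ ╶─────┐ ╵ ╷ ├───────┐ │
│↳ → → ↓│↑ ↲│ │↱ → → ↓│ │
│ ╶───┐ └───┼─┘ ┌───┐ │ │
│     │↳ → ↓│↱ ↑│   │↓│ │
├───┐ └───┐ ╵ ╶─┤ ╷ │ └─┤
│   │     │↳ ↑  │ │ │↳ ↓│
│ ╷ └───┐ └─┬─┬─┘ │ └─╴ │
│ │     │   │ │   │    ↓│
│ └───┐ └─┐ ╵ │ ┌─┴───┐ │
│     │   │   │ │     │↓│
│ ┌─╴ ├───┴─╴ │ │ ┌─╴ │ │
│ │   │       │ │ │   │↓│
│ │ ╶─┘ ╶─────┤ │ └───┘ │
│ │           │ │      B│
└─┴───────────┴─┴───────┘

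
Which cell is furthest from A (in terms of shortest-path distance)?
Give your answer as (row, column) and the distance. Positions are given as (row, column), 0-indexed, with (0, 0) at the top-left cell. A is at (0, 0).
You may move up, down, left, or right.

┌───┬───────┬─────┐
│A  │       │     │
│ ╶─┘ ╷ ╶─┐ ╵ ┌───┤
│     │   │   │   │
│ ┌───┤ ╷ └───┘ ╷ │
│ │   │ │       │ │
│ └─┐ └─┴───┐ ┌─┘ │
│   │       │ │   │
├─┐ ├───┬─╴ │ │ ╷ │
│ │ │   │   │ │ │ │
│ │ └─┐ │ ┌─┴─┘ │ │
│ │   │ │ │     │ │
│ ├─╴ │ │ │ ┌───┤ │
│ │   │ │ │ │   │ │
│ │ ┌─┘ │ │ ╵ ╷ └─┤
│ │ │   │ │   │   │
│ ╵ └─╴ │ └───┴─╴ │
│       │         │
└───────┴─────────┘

Computing BFS distances from A to all cells:
Furthest cell: (2, 1)
Distance: 43 steps

Path from A to the furthest cell:

┌───┬───────┬─────┐
│A  │↱ ↓    │     │
│ ╶─┘ ╷ ╶─┐ ╵ ┌───┤
│↳ → ↑│↳ ↓│   │↱ ↓│
│ ┌───┤ ╷ └───┘ ╷ │
│ │B ↰│ │↳ → → ↑│↓│
│ └─┐ └─┴───┐ ┌─┘ │
│   │↑ ← ← ↰│ │↓ ↲│
├─┐ ├───┬─╴ │ │ ╷ │
│ │ │   │↱ ↑│ │↓│ │
│ │ └─┐ │ ┌─┴─┘ │ │
│ │   │ │↑│↓ ← ↲│ │
│ ├─╴ │ │ │ ┌───┤ │
│ │   │ │↑│↓│↱ ↓│ │
│ │ ┌─┘ │ │ ╵ ╷ └─┤
│ │ │   │↑│↳ ↑│↳ ↓│
│ ╵ └─╴ │ └───┴─╴ │
│       │↑ ← ← ← ↲│
└───────┴─────────┘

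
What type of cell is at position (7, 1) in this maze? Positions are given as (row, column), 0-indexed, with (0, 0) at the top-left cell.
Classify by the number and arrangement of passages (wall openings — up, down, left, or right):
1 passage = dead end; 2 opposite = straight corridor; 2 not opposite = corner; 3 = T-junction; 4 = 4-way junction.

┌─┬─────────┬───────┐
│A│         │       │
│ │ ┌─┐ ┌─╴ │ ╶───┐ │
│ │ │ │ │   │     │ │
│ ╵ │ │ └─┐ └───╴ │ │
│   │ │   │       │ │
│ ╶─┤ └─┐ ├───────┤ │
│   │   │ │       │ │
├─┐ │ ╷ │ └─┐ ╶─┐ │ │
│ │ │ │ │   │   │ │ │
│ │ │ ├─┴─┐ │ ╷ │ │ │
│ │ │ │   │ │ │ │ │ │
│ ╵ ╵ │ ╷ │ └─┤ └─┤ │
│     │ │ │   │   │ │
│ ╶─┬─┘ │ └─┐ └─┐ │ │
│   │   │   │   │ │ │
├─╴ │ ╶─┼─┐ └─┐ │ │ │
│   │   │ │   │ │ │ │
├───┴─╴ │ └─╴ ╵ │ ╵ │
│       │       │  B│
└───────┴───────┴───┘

Checking cell at (7, 1):
Number of passages: 2
Cell type: corner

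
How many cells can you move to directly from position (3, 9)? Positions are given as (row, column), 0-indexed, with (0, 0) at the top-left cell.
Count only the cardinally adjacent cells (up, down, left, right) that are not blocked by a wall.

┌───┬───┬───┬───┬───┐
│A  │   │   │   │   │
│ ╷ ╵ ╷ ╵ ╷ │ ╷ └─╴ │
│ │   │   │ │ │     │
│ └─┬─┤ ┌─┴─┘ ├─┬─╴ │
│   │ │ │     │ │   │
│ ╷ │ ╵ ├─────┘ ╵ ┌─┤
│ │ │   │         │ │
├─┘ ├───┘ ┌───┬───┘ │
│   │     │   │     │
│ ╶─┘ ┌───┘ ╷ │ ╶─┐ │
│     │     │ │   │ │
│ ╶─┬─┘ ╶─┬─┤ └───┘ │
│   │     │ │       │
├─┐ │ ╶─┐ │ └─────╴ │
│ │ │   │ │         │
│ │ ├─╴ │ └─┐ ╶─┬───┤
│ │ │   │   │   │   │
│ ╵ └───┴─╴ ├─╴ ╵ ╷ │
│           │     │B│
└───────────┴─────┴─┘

Checking passable neighbors of (3, 9):
Neighbors: (4, 9)
Count: 1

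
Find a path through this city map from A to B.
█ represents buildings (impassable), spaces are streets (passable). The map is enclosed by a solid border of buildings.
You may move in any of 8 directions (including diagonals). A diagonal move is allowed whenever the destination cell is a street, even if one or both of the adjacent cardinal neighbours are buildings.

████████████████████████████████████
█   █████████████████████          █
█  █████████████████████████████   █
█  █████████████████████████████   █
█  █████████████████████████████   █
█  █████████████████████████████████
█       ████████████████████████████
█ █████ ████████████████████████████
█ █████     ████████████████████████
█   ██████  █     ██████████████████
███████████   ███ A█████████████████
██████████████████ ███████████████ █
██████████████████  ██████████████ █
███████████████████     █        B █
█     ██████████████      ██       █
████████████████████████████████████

Finding the shortest path from A to B:
Movement: 8-directional
Path length: 16 steps
Directions: down → down-right → down-right → right → right → right → down-right → right → up-right → right → right → right → right → right → right → right

Solution:

████████████████████████████████████
█   █████████████████████          █
█  █████████████████████████████   █
█  █████████████████████████████   █
█  █████████████████████████████   █
█  █████████████████████████████████
█       ████████████████████████████
█ █████ ████████████████████████████
█ █████     ████████████████████████
█   ██████  █     ██████████████████
███████████   ███ A█████████████████
██████████████████↘███████████████ █
██████████████████ ↘██████████████ █
███████████████████ →→→↘█ →→→→→→→B █
█     ██████████████    →↗██       █
████████████████████████████████████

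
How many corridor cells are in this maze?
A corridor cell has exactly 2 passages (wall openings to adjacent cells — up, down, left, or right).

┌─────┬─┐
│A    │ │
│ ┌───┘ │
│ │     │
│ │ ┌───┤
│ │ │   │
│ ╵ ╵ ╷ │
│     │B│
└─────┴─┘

Counting cells with exactly 2 passages:
Total corridor cells: 12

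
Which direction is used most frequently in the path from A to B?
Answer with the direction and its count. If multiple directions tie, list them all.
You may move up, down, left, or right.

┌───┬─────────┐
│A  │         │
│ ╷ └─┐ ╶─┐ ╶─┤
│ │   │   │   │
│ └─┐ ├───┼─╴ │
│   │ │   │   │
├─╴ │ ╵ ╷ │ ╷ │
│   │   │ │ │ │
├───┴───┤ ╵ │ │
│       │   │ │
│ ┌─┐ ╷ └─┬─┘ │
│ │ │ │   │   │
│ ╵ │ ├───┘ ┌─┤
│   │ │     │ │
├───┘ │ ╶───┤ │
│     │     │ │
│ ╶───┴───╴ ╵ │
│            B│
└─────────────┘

Directions: right, down, right, down, down, right, up, right, down, down, right, up, up, right, down, down, down, left, down, left, left, down, right, right, down, right
Counts: {'right': 9, 'down': 11, 'up': 3, 'left': 3}
Most common: down (11 times)

Solution:

┌───┬─────────┐
│A ↓│         │
│ ╷ └─┐ ╶─┐ ╶─┤
│ │↳ ↓│   │   │
│ └─┐ ├───┼─╴ │
│   │↓│↱ ↓│↱ ↓│
├─╴ │ ╵ ╷ │ ╷ │
│   │↳ ↑│↓│↑│↓│
├───┴───┤ ╵ │ │
│       │↳ ↑│↓│
│ ┌─┐ ╷ └─┬─┘ │
│ │ │ │   │↓ ↲│
│ ╵ │ ├───┘ ┌─┤
│   │ │↓ ← ↲│ │
├───┘ │ ╶───┤ │
│     │↳ → ↓│ │
│ ╶───┴───╴ ╵ │
│          ↳ B│
└─────────────┘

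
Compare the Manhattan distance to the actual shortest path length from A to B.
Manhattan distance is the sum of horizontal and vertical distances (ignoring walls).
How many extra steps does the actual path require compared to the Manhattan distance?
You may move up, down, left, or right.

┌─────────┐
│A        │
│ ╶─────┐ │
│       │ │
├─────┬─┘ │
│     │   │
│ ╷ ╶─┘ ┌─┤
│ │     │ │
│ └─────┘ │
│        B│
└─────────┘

Manhattan distance: |4 - 0| + |4 - 0| = 8
Actual path length: 18
Extra steps: 18 - 8 = 10

Solution:

┌─────────┐
│A → → → ↓│
│ ╶─────┐ │
│       │↓│
├─────┬─┘ │
│↓ ↰  │↓ ↲│
│ ╷ ╶─┘ ┌─┤
│↓│↑ ← ↲│ │
│ └─────┘ │
│↳ → → → B│
└─────────┘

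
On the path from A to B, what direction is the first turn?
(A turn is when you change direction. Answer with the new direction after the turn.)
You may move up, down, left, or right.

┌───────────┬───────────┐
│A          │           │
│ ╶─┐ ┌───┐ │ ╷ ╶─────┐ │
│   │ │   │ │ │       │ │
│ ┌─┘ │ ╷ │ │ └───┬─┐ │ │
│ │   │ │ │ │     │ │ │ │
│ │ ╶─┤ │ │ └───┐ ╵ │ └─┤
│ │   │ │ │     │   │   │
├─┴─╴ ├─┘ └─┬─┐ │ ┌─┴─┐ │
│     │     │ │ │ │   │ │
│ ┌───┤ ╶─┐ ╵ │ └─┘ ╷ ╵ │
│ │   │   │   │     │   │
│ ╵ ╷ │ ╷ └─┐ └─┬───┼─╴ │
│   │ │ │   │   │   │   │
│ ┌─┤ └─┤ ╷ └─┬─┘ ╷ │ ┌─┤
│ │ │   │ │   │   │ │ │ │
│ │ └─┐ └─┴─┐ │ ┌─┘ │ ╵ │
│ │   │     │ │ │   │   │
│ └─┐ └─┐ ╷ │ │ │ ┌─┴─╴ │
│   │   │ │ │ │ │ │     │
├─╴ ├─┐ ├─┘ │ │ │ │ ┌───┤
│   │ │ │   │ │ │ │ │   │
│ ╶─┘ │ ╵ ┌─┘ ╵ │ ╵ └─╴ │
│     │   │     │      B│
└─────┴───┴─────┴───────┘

Directions: right, right, right, right, right, down, down, down, right, right, down, down, right, right, up, right, down, right, down, left, down, down, right, down, left, left, down, down, right, right
First turn direction: down

Solution:

┌───────────┬───────────┐
│A → → → → ↓│           │
│ ╶─┐ ┌───┐ │ ╷ ╶─────┐ │
│   │ │   │↓│ │       │ │
│ ┌─┘ │ ╷ │ │ └───┬─┐ │ │
│ │   │ │ │↓│     │ │ │ │
│ │ ╶─┤ │ │ └───┐ ╵ │ └─┤
│ │   │ │ │↳ → ↓│   │   │
├─┴─╴ ├─┘ └─┬─┐ │ ┌─┴─┐ │
│     │     │ │↓│ │↱ ↓│ │
│ ┌───┤ ╶─┐ ╵ │ └─┘ ╷ ╵ │
│ │   │   │   │↳ → ↑│↳ ↓│
│ ╵ ╷ │ ╷ └─┐ └─┬───┼─╴ │
│   │ │ │   │   │   │↓ ↲│
│ ┌─┤ └─┤ ╷ └─┬─┘ ╷ │ ┌─┤
│ │ │   │ │   │   │ │↓│ │
│ │ └─┐ └─┴─┐ │ ┌─┘ │ ╵ │
│ │   │     │ │ │   │↳ ↓│
│ └─┐ └─┐ ╷ │ │ │ ┌─┴─╴ │
│   │   │ │ │ │ │ │↓ ← ↲│
├─╴ ├─┐ ├─┘ │ │ │ │ ┌───┤
│   │ │ │   │ │ │ │↓│   │
│ ╶─┘ │ ╵ ┌─┘ ╵ │ ╵ └─╴ │
│     │   │     │  ↳ → B│
└─────┴───┴─────┴───────┘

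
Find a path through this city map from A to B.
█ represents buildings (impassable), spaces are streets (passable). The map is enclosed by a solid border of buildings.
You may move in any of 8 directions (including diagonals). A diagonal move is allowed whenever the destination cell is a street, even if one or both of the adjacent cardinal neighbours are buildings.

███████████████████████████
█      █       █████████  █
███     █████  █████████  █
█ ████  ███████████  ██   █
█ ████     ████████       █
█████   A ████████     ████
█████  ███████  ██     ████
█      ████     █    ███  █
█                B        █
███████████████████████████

Finding the shortest path from A to B:
Movement: 8-directional
Path length: 14 steps
Directions: left → down-left → down → down-right → right → right → right → right → right → right → right → right → right → right

Solution:

███████████████████████████
█      █       █████████  █
███     █████  █████████  █
█ ████  ███████████  ██   █
█ ████     ████████       █
█████  ↙A ████████     ████
█████ ↓███████  ██     ████
█     ↘████     █    ███  █
█      →→→→→→→→→→B        █
███████████████████████████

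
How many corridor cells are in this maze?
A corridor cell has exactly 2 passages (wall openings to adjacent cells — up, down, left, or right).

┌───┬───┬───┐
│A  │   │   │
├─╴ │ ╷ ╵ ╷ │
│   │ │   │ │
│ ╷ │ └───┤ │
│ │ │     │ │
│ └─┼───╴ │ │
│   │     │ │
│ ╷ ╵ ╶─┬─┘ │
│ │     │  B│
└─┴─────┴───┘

Counting cells with exactly 2 passages:
Total corridor cells: 22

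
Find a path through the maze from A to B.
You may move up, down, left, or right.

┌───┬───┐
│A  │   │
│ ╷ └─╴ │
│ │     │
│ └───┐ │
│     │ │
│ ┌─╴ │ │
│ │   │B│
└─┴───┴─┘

Finding the shortest path through the maze:
Path length: 6 steps
Directions: right → down → right → right → down → down

Solution:

┌───┬───┐
│A ↓│   │
│ ╷ └─╴ │
│ │↳ → ↓│
│ └───┐ │
│     │↓│
│ ┌─╴ │ │
│ │   │B│
└─┴───┴─┘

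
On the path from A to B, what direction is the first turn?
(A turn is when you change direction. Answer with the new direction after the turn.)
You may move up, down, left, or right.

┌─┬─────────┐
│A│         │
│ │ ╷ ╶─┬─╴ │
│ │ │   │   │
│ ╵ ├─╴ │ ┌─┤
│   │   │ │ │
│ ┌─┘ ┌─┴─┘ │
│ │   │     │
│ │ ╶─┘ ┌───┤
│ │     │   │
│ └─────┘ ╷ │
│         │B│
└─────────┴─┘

Directions: down, down, down, down, down, right, right, right, right, up, right, down
First turn direction: right

Solution:

┌─┬─────────┐
│A│         │
│ │ ╷ ╶─┬─╴ │
│↓│ │   │   │
│ ╵ ├─╴ │ ┌─┤
│↓  │   │ │ │
│ ┌─┘ ┌─┴─┘ │
│↓│   │     │
│ │ ╶─┘ ┌───┤
│↓│     │↱ ↓│
│ └─────┘ ╷ │
│↳ → → → ↑│B│
└─────────┴─┘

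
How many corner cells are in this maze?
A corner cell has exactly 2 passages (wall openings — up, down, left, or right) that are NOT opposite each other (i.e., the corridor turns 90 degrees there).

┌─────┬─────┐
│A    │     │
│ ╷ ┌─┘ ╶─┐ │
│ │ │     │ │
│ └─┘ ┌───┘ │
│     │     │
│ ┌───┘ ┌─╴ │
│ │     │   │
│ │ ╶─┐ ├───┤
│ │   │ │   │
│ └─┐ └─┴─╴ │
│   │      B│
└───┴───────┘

Counting corner cells (2 non-opposite passages):
Total corners: 14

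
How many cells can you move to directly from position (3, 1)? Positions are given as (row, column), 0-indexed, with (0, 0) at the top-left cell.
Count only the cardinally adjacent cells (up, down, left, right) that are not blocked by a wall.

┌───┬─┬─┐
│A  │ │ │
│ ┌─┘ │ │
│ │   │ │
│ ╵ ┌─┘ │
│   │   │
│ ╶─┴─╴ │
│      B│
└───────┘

Checking passable neighbors of (3, 1):
Neighbors: (3, 0), (3, 2)
Count: 2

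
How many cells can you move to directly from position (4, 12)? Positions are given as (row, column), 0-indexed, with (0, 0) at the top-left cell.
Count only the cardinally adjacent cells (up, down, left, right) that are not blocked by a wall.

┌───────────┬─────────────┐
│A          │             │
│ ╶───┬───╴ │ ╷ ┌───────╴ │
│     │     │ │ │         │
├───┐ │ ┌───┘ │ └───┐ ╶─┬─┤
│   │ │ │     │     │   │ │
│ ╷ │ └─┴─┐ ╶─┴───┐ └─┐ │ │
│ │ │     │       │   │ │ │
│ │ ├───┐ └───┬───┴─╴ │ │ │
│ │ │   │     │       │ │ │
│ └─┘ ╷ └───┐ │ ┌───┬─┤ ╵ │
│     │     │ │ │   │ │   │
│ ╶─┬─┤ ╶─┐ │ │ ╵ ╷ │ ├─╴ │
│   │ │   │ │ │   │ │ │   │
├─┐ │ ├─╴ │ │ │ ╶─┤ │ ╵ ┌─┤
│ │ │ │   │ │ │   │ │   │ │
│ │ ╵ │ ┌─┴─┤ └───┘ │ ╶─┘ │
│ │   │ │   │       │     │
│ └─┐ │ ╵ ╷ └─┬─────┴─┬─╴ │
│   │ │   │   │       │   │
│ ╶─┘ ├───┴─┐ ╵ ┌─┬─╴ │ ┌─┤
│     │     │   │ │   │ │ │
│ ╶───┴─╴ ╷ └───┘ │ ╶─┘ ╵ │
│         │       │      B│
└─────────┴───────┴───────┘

Checking passable neighbors of (4, 12):
Neighbors: (3, 12), (5, 12)
Count: 2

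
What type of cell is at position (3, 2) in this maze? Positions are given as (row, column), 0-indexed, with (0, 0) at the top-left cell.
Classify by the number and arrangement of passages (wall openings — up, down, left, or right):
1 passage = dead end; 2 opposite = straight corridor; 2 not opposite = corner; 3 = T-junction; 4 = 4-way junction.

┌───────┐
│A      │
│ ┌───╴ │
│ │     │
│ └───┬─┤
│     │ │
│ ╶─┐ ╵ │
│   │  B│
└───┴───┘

Checking cell at (3, 2):
Number of passages: 2
Cell type: corner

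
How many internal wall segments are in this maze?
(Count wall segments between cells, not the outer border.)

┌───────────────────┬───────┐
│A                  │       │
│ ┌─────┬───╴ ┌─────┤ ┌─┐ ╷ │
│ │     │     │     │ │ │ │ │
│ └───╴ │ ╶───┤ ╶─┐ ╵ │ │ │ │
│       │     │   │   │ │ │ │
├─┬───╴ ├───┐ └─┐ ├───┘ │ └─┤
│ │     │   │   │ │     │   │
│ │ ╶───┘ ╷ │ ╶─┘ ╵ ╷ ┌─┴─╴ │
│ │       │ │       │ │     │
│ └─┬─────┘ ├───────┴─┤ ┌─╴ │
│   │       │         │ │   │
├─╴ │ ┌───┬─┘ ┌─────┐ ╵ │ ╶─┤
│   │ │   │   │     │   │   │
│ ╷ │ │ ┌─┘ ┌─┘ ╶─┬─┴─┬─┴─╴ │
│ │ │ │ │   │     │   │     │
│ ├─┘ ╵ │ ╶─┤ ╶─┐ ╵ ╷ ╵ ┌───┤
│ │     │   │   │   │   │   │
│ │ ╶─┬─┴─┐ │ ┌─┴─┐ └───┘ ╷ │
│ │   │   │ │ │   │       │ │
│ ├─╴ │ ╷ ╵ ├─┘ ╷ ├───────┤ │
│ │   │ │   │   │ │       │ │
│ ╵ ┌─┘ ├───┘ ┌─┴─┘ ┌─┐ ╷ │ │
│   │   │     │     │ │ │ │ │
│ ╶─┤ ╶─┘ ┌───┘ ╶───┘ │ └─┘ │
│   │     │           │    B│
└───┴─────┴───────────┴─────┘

Counting internal wall segments:
Total internal walls: 156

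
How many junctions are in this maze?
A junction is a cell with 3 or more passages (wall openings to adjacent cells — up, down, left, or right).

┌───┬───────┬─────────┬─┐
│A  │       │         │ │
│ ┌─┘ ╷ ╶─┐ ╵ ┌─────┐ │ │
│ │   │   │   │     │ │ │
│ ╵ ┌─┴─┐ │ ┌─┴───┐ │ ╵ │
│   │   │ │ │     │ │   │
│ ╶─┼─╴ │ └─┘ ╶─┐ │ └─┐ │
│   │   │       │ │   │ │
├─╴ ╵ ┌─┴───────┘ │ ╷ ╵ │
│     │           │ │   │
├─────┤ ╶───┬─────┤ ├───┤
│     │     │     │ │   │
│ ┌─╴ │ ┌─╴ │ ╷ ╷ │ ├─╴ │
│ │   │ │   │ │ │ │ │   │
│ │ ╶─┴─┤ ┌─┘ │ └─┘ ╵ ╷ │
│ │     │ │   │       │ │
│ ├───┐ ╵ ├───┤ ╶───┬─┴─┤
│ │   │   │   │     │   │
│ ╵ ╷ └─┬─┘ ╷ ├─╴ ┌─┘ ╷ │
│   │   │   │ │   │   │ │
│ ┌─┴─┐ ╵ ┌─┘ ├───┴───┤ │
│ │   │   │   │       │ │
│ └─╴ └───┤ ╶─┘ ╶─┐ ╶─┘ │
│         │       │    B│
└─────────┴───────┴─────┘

Checking each cell for number of passages:

Junctions found (3+ passages):
  (0, 3): 3 passages
  (1, 5): 3 passages
  (2, 0): 3 passages
  (2, 11): 3 passages
  (3, 6): 3 passages
  (3, 9): 3 passages
  (4, 1): 3 passages
  (5, 3): 3 passages
  (5, 7): 3 passages
  (6, 11): 3 passages
  (7, 7): 3 passages
  (7, 9): 3 passages
  (8, 8): 3 passages
  (9, 0): 3 passages
  (10, 9): 3 passages
  (11, 2): 3 passages
  (11, 7): 3 passages
Total junctions: 17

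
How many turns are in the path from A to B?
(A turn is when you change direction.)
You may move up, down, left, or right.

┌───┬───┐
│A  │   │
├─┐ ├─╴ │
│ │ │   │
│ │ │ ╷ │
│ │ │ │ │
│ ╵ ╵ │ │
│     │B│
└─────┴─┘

Directions: right, down, down, down, right, up, up, right, down, down
Number of turns: 5

Solution:

┌───┬───┐
│A ↓│   │
├─┐ ├─╴ │
│ │↓│↱ ↓│
│ │ │ ╷ │
│ │↓│↑│↓│
│ ╵ ╵ │ │
│  ↳ ↑│B│
└─────┴─┘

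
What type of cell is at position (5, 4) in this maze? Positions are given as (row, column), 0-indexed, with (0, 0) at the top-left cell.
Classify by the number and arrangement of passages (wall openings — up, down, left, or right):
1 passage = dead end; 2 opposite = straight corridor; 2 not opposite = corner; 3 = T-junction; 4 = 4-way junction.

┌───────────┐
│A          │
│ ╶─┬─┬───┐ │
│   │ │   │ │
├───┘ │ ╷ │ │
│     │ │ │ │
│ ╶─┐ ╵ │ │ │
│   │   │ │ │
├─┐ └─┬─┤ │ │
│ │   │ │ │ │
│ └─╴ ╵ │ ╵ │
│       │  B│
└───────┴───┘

Checking cell at (5, 4):
Number of passages: 2
Cell type: corner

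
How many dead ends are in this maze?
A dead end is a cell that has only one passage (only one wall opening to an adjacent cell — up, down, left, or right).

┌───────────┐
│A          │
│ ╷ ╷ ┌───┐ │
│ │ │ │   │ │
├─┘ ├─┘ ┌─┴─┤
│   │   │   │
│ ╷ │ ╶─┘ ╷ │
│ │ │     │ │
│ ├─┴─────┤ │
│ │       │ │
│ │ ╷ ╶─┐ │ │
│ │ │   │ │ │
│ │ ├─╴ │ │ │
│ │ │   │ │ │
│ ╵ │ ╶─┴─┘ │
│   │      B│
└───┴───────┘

Checking each cell for number of passages:

Dead ends found at positions:
  (1, 0)
  (1, 2)
  (1, 4)
  (1, 5)
  (3, 1)
  (6, 4)
Total dead ends: 6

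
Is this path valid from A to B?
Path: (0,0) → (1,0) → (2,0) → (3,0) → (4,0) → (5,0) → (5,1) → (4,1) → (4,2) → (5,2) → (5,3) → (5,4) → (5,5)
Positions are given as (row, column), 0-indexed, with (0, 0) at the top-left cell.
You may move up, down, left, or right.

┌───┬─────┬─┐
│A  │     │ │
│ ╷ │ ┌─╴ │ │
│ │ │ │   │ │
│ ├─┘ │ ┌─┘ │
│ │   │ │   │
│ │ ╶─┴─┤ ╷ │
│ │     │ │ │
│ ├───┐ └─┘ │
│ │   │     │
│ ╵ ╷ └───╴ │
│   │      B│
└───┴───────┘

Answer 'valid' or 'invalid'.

Checking path validity:
Result: All consecutive moves are passable.

valid

Correct solution:

┌───┬─────┬─┐
│A  │     │ │
│ ╷ │ ┌─╴ │ │
│↓│ │ │   │ │
│ ├─┘ │ ┌─┘ │
│↓│   │ │   │
│ │ ╶─┴─┤ ╷ │
│↓│     │ │ │
│ ├───┐ └─┘ │
│↓│↱ ↓│     │
│ ╵ ╷ └───╴ │
│↳ ↑│↳ → → B│
└───┴───────┘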